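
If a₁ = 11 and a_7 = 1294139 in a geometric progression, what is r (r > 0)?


r^(n-1) = aₙ/a₁
r^6 = 1294139/11 = 117649
r = 117649^(1/6)
= ±7; taking r > 0 gives r = 7

r = 7


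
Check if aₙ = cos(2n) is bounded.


For all n, -1 ≤ cos(2n) ≤ 1, so -1 ≤ cos(2n) ≤ 1
Lower bound: -1, Upper bound: 1
The sequence IS bounded

Bounded (-1 ≤ aₙ ≤ 1)


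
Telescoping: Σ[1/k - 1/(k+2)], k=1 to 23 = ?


Telescoping with gap 2: two head and two tail terms survive.
= (1 + 1/2) - (1/24 + 1/25)
= 3/2 - 1/24 - 1/25 = 851/600

Sum = 851/600


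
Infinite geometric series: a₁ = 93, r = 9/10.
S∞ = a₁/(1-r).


S∞ = a₁/(1-r) = 93/(1 - 9/10)
= 93/(1/10)
= 930

S∞ = 930


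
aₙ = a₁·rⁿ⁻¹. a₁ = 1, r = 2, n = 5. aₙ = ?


aₙ = a₁·r^(n-1)
= 1×2^4
= 1×16
= 16

a_5 = 16


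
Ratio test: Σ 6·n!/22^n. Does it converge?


aₙ = 6·n!/22^n
a_{n+1}/aₙ = (n+1)!/22^(n+1) × 22^n/n!  (constant 6 cancels)
= (n+1)/22
L = lim(n→∞) (n+1)/22 = ∞
L > 1 → series DIVERGES

Diverges (ratio test: L = ∞ > 1)


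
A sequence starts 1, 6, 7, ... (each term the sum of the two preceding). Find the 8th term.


Computing iteratively: 1, 6, 7, 13, 20, 33, 53, 86
a_8 = 86

a_8 = 86


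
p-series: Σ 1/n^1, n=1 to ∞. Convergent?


p-series test: Σ c/n^p converges if p > 1, diverges if p ≤ 1 (constant c > 0 doesn't affect convergence).
p = 1
1 ≤ 1 → DIVERGES

Diverges (p = 1 ≤ 1)


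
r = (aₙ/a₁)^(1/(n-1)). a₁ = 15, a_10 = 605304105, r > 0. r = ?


r^(n-1) = aₙ/a₁
r^9 = 605304105/15 = 40353607
r = 40353607^(1/9)
= 7

r = 7


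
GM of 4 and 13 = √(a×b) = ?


GM = √(4×13) = √52 = 7.2111

GM = 7.2111


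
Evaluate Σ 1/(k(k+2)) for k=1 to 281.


1/(k(k+2)) = (1/2)·(1/k - 1/(k+2)) (partial fractions)
Telescoping: Σ = (1/2)·(1 + 1/2 - 1/282 - 1/283) = 29786/39903

Sum = 29786/39903


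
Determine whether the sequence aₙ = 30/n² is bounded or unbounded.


a₁ = 30, a₂ = 30/4, a₃ = 30/9, ...
0 < aₙ ≤ 30 for all n ≥ 1
The sequence IS bounded

Bounded (0 < aₙ ≤ 30)


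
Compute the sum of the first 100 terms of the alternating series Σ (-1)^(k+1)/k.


S = 1 - 1/2 + 1/3 - 1/4 + 1/5 - 1/6 + 1/7 - 1/8 ± ...
= 0.6882
(Full series converges to +ln(2) ≈ +0.6931)

S_100 = 0.6882


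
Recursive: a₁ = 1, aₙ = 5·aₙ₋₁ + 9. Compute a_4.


Computing step by step:
a_1 = 1
a_2 = 14
a_3 = 79
a_4 = 404


a_4 = 404


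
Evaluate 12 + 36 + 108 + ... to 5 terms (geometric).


Sₙ = 12×(3^5 - 1)/(3 - 1)
= 12×(243 - 1)/2
= 12×242/2
= 1452

S_5 = 1452


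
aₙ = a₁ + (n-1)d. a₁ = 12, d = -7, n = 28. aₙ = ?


aₙ = a₁ + (n-1)d
= 12 + (28-1)×-7
= 12 - 189
= -177

a_28 = -177


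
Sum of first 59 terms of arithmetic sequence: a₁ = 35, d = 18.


aₙ = 35 + (59-1)×18 = 1079
Sₙ = n(a₁+aₙ)/2 = 59×(35+1079)/2
= 59×1114/2 = 32863

S_59 = 32863


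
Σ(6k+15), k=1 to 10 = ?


Σ(6k+15) = 6·Σk + 15·n
= 6·55 + 15·10
= 330 + 150 = 480

Σ = 480


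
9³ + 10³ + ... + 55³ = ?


Σₖ₌9^55 k³ = [55·56/2]² − [8·9/2]²
= 2371600 − 1296 = 2370304

Σk³ = 2370304


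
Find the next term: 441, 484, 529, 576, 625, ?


Pattern: perfect squares: n²
Terms: 441, 484, 529, 576, 625
Next term = 676

Next term = 676


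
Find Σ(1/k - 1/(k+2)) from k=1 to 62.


Telescoping with gap 2: two head and two tail terms survive.
= (1 + 1/2) - (1/63 + 1/64)
= 3/2 - 1/63 - 1/64 = 5921/4032

Sum = 5921/4032


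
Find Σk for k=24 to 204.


Σₖ₌24^204 k = Σₖ₌₁^204 k − Σₖ₌₁^23 k
= 204·205/2 − 23·24/2
= 20910 − 276 = 20634

Σk = 20634


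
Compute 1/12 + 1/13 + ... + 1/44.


Σₖ₌12^44 1/k = 1/12 + 1/13 + 1/14 + ... + 1/44
= 12743276167649195929/9419588158802421600
≈ 1.3528

Sum = 12743276167649195929/9419588158802421600 ≈ 1.3528


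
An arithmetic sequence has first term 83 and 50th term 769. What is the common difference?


d = (aₙ - a₁)/(n-1)
= (769 - 83)/(50-1)
= 686/49 = 14

d = 14


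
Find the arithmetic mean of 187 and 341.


AM = (187 + 341)/2 = 528/2 = 264

AM = 264


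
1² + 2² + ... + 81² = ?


n = 81
n(n+1)(2n+1)/6 = 81×82×163/6
= 1082646/6 = 180441

Σk² = 180441


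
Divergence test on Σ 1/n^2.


lim(n→∞) 1/n^2 = 0
lim aₙ = 0 → nth-term test is INCONCLUSIVE
(Need other tests; this is actually a convergent p-series with p=2 > 1)

Inconclusive (lim aₙ = 0; need another test)


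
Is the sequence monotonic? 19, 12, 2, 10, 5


Differences: -7, -10, 8, -5
Difference at position 3 is +8 (> 0) but position 1 is -7 (< 0) — sequence both rises and falls
→ NOT monotonic

Not monotonic


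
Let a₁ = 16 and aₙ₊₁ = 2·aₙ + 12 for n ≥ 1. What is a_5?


Computing step by step:
a_1 = 16
a_2 = 44
a_3 = 100
a_4 = 212
a_5 = 436


a_5 = 436


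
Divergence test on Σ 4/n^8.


lim(n→∞) 4/n^8 = 0
lim aₙ = 0 → nth-term test is INCONCLUSIVE
(Need other tests; this is actually a convergent p-series with p=8 > 1)

Inconclusive (lim aₙ = 0; need another test)


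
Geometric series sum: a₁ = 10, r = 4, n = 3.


Sₙ = 10×(4^3 - 1)/(4 - 1)
= 10×(64 - 1)/3
= 10×63/3
= 210

S_3 = 210


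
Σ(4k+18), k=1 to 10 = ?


Σ(4k+18) = 4·Σk + 18·n
= 4·55 + 18·10
= 220 + 180 = 400

Σ = 400


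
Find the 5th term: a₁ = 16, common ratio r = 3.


aₙ = a₁·r^(n-1)
= 16×3^4
= 16×81
= 1296

a_5 = 1296


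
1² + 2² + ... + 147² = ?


n = 147
n(n+1)(2n+1)/6 = 147×148×295/6
= 6418020/6 = 1069670

Σk² = 1069670


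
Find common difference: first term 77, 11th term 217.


d = (aₙ - a₁)/(n-1)
= (217 - 77)/(11-1)
= 140/10 = 14

d = 14


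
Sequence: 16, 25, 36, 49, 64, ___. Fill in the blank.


Pattern: perfect squares: n²
Terms: 16, 25, 36, 49, 64
Next term = 81

Next term = 81


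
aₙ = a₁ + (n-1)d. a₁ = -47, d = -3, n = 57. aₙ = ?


aₙ = a₁ + (n-1)d
= -47 + (57-1)×-3
= -47 - 168
= -215

a_57 = -215


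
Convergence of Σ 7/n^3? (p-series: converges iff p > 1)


p-series test: Σ c/n^p converges if p > 1, diverges if p ≤ 1 (constant c > 0 doesn't affect convergence).
p = 3
3 > 1 → CONVERGES

Converges (p = 3 > 1)


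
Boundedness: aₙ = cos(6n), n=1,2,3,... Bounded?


For all n, -1 ≤ cos(6n) ≤ 1, so -1 ≤ cos(6n) ≤ 1
Lower bound: -1, Upper bound: 1
The sequence IS bounded

Bounded (-1 ≤ aₙ ≤ 1)


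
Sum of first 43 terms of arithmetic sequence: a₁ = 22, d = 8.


aₙ = 22 + (43-1)×8 = 358
Sₙ = n(a₁+aₙ)/2 = 43×(22+358)/2
= 43×380/2 = 8170

S_43 = 8170


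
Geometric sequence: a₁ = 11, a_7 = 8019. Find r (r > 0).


r^(n-1) = aₙ/a₁
r^6 = 8019/11 = 729
r = 729^(1/6)
= ±3; taking r > 0 gives r = 3

r = 3


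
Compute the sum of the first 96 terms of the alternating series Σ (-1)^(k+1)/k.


S = 1 - 1/2 + 1/3 - 1/4 + 1/5 - 1/6 + 1/7 - 1/8 ± ...
= 0.688
(Full series converges to +ln(2) ≈ +0.6931)

S_96 = 0.688


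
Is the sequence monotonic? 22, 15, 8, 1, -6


Differences: -7, -7, -7, -7
All differences < 0 → strictly DECREASING

Monotonically decreasing


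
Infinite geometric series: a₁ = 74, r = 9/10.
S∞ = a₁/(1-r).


S∞ = a₁/(1-r) = 74/(1 - 9/10)
= 74/(1/10)
= 740

S∞ = 740


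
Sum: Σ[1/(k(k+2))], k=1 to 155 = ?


1/(k(k+2)) = (1/2)·(1/k - 1/(k+2)) (partial fractions)
Telescoping: Σ = (1/2)·(1 + 1/2 - 1/156 - 1/157) = 36425/48984

Sum = 36425/48984


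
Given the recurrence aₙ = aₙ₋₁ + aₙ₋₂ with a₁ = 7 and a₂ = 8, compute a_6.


Computing iteratively: 7, 8, 15, 23, 38, 61
a_6 = 61

a_6 = 61


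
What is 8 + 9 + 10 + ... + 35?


Σₖ₌8^35 k = Σₖ₌₁^35 k − Σₖ₌₁^7 k
= 35·36/2 − 7·8/2
= 630 − 28 = 602

Σk = 602


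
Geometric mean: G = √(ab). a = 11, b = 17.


GM = √(11×17) = √187 = 13.6748

GM = 13.6748


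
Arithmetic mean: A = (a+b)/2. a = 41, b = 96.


AM = (41 + 96)/2 = 137/2 = 68.5

AM = 68.5


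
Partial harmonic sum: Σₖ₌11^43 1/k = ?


Σₖ₌11^43 1/k = 1/11 + 1/12 + 1/13 + ... + 1/43
= 1216865528621842739/856326196254765600
≈ 1.421

Sum = 1216865528621842739/856326196254765600 ≈ 1.421


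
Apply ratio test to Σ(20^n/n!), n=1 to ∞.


aₙ = 20^n/n!
a_{n+1}/aₙ = 20^(n+1)/(n+1)! × n!/20^n
= 20/(n+1)
L = lim(n→∞) 20/(n+1) = 0
L < 1 → series CONVERGES

Converges (ratio test: L = 0 < 1)


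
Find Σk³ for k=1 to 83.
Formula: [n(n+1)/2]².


n(n+1)/2 = 83×84/2 = 3486
Σk³ = 3486² = 12152196

Σk³ = 12152196


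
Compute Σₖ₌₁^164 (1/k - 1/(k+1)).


Telescoping: adjacent terms cancel.
= 1/1 - 1/165
= 1 - 1/165 = 164/165

Sum = 164/165


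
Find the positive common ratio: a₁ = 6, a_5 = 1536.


r^(n-1) = aₙ/a₁
r^4 = 1536/6 = 256
r = 256^(1/4)
= ±4; taking r > 0 gives r = 4

r = 4


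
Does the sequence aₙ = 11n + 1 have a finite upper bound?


aₙ = 11n + 1 → as n→∞, aₙ→∞
No finite upper bound exists
The sequence is UNBOUNDED

Unbounded (aₙ → ∞ as n → ∞)


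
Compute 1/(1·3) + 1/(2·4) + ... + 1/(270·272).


1/(k(k+2)) = (1/2)·(1/k - 1/(k+2)) (partial fractions)
Telescoping: Σ = (1/2)·(1 + 1/2 - 1/271 - 1/272) = 110025/147424

Sum = 110025/147424


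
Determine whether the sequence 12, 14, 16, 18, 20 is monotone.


Differences: 2, 2, 2, 2
All differences > 0 → strictly INCREASING

Monotonically increasing


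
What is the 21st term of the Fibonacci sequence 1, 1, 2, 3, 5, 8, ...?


Fibonacci sequence: 1, 1, 2, 3, 5, 8, 13, 21, 34, 55, 89, ...
F(21) = 10946

F(21) = 10946


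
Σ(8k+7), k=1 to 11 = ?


Σ(8k+7) = 8·Σk + 7·n
= 8·66 + 7·11
= 528 + 77 = 605

Σ = 605


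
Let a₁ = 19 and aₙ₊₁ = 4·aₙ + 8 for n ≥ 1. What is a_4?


Computing step by step:
a_1 = 19
a_2 = 84
a_3 = 344
a_4 = 1384


a_4 = 1384


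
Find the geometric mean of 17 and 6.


GM = √(17×6) = √102 = 10.0995

GM = 10.0995


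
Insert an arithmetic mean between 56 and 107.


AM = (56 + 107)/2 = 163/2 = 81.5

AM = 81.5


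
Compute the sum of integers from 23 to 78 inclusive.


Σₖ₌23^78 k = Σₖ₌₁^78 k − Σₖ₌₁^22 k
= 78·79/2 − 22·23/2
= 3081 − 253 = 2828

Σk = 2828


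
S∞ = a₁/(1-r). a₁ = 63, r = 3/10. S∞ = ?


S∞ = a₁/(1-r) = 63/(1 - 3/10)
= 63/(7/10)
= 90

S∞ = 90


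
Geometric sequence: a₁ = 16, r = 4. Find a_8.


aₙ = a₁·r^(n-1)
= 16×4^7
= 16×16384
= 262144

a_8 = 262144


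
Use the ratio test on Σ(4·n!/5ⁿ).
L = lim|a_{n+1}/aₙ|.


aₙ = 4·n!/5^n
a_{n+1}/aₙ = (n+1)!/5^(n+1) × 5^n/n!  (constant 4 cancels)
= (n+1)/5
L = lim(n→∞) (n+1)/5 = ∞
L > 1 → series DIVERGES

Diverges (ratio test: L = ∞ > 1)


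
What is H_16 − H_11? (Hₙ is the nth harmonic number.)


Σₖ₌12^16 1/k = 1/12 + 1/13 + 1/14 + 1/15 + 1/16
= 2627/7280
≈ 0.3609

Sum = 2627/7280 ≈ 0.3609


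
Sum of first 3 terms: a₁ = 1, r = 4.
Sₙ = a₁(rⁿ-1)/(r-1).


Sₙ = 1×(4^3 - 1)/(4 - 1)
= 1×(64 - 1)/3
= 1×63/3
= 21

S_3 = 21


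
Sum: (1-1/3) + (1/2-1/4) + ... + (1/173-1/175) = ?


Telescoping with gap 2: two head and two tail terms survive.
= (1 + 1/2) - (1/174 + 1/175)
= 3/2 - 1/174 - 1/175 = 22663/15225

Sum = 22663/15225


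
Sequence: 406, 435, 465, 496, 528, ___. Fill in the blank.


Pattern: triangular numbers: n(n+1)/2
Terms: 406, 435, 465, 496, 528
Next term = 561

Next term = 561


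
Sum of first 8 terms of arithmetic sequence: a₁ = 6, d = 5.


aₙ = 6 + (8-1)×5 = 41
Sₙ = n(a₁+aₙ)/2 = 8×(6+41)/2
= 8×47/2 = 188

S_8 = 188


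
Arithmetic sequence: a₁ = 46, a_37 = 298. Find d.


d = (aₙ - a₁)/(n-1)
= (298 - 46)/(37-1)
= 252/36 = 7

d = 7


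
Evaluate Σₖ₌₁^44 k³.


n(n+1)/2 = 44×45/2 = 990
Σk³ = 990² = 980100

Σk³ = 980100


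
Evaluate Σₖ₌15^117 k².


Σₖ₌15^117 k² = Σₖ₌₁^117 k² − Σₖ₌₁^14 k²
= 117·118·235/6 − 14·15·29/6
= 540735 − 1015 = 539720

Σk² = 539720


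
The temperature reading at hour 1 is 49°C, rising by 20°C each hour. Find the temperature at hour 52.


aₙ = a₁ + (n-1)d
= 49 + (52-1)×20
= 49 + 1020
= 1069

a_52 = 1069


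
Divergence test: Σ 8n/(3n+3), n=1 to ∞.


lim(n→∞) 8n/(3n+3) = 8/3 = 8/3  (divide numerator and denominator by n)
lim aₙ = 8/3 ≠ 0 → series DIVERGES

Diverges (lim aₙ = 8/3 ≠ 0)


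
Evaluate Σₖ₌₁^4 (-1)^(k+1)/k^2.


S = 1 - 1/4 + 1/9 - 1/16
= 0.7986
(Full series converges to +π²/12 ≈ +0.8225)

S_4 = 0.7986


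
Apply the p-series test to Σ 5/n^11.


p-series test: Σ c/n^p converges if p > 1, diverges if p ≤ 1 (constant c > 0 doesn't affect convergence).
p = 11
11 > 1 → CONVERGES

Converges (p = 11 > 1)


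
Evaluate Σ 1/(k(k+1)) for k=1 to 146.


1/(k(k+1)) = 1/k - 1/(k+1) (partial fractions)
Telescoping: Σ = 1 - 1/147 = 146/147

Sum = 146/147


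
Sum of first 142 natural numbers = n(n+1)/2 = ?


n(n+1)/2 = 142×143/2 = 20306/2 = 10153

Σk = 10153


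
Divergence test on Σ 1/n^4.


lim(n→∞) 1/n^4 = 0
lim aₙ = 0 → nth-term test is INCONCLUSIVE
(Need other tests; this is actually a convergent p-series with p=4 > 1)

Inconclusive (lim aₙ = 0; need another test)


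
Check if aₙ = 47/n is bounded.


a₁ = 47, a₂ = 47/2, a₃ = 47/3, ...
0 < aₙ ≤ 47 for all n ≥ 1
Lower bound: 0, Upper bound: 47
The sequence IS bounded

Bounded (0 < aₙ ≤ 47)


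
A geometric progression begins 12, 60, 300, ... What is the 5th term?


aₙ = a₁·r^(n-1)
= 12×5^4
= 12×625
= 7500

a_5 = 7500


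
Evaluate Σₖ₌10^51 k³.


Σₖ₌10^51 k³ = [51·52/2]² − [9·10/2]²
= 1758276 − 2025 = 1756251

Σk³ = 1756251


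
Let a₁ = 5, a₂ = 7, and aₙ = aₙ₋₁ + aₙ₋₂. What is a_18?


Computing iteratively: 5, 7, 12, 19, 31, 50, 81, 131, 212, 343, 555, 898, ...
a_18 = 16114

a_18 = 16114


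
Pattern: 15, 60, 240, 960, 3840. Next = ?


Pattern: geometric (r=4)
Terms: 15, 60, 240, 960, 3840
Next term = 15360

Next term = 15360


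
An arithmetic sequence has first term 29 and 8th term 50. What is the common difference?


d = (aₙ - a₁)/(n-1)
= (50 - 29)/(8-1)
= 21/7 = 3

d = 3


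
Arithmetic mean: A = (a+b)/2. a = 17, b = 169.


AM = (17 + 169)/2 = 186/2 = 93

AM = 93


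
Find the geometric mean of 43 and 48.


GM = √(43×48) = √2064 = 45.4313

GM = 45.4313


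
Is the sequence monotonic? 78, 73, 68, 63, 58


Differences: -5, -5, -5, -5
All differences < 0 → strictly DECREASING

Monotonically decreasing


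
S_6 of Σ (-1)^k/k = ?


S = -1 + 1/2 - 1/3 + 1/4 - 1/5 + 1/6
= -0.6167
(Full series converges to -ln(2) ≈ -0.6931)

S_6 = -0.6167


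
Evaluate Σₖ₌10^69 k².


Σₖ₌10^69 k² = Σₖ₌₁^69 k² − Σₖ₌₁^9 k²
= 69·70·139/6 − 9·10·19/6
= 111895 − 285 = 111610

Σk² = 111610


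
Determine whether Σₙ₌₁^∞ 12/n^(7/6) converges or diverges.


p-series test: Σ c/n^p converges if p > 1, diverges if p ≤ 1 (constant c > 0 doesn't affect convergence).
p = 7/6
7/6 > 1 → CONVERGES

Converges (p = 7/6 > 1)


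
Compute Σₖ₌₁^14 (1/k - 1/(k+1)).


Telescoping: adjacent terms cancel.
= 1/1 - 1/15
= 1 - 1/15 = 14/15

Sum = 14/15


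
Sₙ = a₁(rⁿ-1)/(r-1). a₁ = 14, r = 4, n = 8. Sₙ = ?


Sₙ = 14×(4^8 - 1)/(4 - 1)
= 14×(65536 - 1)/3
= 14×65535/3
= 305830

S_8 = 305830


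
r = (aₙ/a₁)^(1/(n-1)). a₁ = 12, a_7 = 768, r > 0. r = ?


r^(n-1) = aₙ/a₁
r^6 = 768/12 = 64
r = 64^(1/6)
= ±2; taking r > 0 gives r = 2

r = 2


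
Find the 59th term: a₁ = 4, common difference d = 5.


aₙ = a₁ + (n-1)d
= 4 + (59-1)×5
= 4 + 290
= 294

a_59 = 294


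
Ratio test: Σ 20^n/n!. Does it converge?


aₙ = 20^n/n!
a_{n+1}/aₙ = 20^(n+1)/(n+1)! × n!/20^n
= 20/(n+1)
L = lim(n→∞) 20/(n+1) = 0
L < 1 → series CONVERGES

Converges (ratio test: L = 0 < 1)


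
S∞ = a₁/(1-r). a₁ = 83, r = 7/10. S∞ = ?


S∞ = a₁/(1-r) = 83/(1 - 7/10)
= 83/(3/10)
= 830/3

S∞ = 830/3


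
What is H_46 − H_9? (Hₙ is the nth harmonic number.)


Σₖ₌10^46 1/k = 1/10 + 1/11 + 1/12 + ... + 1/46
= 14955659016717063769/9419588158802421600
≈ 1.5877

Sum = 14955659016717063769/9419588158802421600 ≈ 1.5877


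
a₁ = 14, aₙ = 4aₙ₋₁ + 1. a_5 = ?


Computing step by step:
a_1 = 14
a_2 = 57
a_3 = 229
a_4 = 917
a_5 = 3669


a_5 = 3669


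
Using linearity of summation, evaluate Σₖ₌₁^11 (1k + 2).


Σ(1k+2) = 1·Σk + 2·n
= 1·66 + 2·11
= 66 + 22 = 88

Σ = 88


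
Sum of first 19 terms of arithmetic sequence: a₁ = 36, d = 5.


aₙ = 36 + (19-1)×5 = 126
Sₙ = n(a₁+aₙ)/2 = 19×(36+126)/2
= 19×162/2 = 1539

S_19 = 1539


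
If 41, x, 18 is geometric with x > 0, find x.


GM = √(41×18) = √738 = 27.1662

GM = 27.1662


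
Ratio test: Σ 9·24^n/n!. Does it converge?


aₙ = 9·24^n/n!
a_{n+1}/aₙ = 24^(n+1)/(n+1)! × n!/24^n  (constant 9 cancels)
= 24/(n+1)
L = lim(n→∞) 24/(n+1) = 0
L < 1 → series CONVERGES

Converges (ratio test: L = 0 < 1)


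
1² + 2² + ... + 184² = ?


n = 184
n(n+1)(2n+1)/6 = 184×185×369/6
= 12560760/6 = 2093460

Σk² = 2093460


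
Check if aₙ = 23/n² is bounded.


a₁ = 23, a₂ = 23/4, a₃ = 23/9, ...
0 < aₙ ≤ 23 for all n ≥ 1
The sequence IS bounded

Bounded (0 < aₙ ≤ 23)


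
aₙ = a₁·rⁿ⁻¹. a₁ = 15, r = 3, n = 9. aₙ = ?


aₙ = a₁·r^(n-1)
= 15×3^8
= 15×6561
= 98415

a_9 = 98415


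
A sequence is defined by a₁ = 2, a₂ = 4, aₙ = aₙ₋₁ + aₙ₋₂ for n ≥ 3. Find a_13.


Computing iteratively: 2, 4, 6, 10, 16, 26, 42, 68, 110, 178, 288, 466, ...
a_13 = 754

a_13 = 754


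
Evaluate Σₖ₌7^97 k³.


Σₖ₌7^97 k³ = [97·98/2]² − [6·7/2]²
= 22591009 − 441 = 22590568

Σk³ = 22590568


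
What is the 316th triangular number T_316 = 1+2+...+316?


n(n+1)/2 = 316×317/2 = 100172/2 = 50086

Σk = 50086


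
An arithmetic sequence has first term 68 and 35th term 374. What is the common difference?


d = (aₙ - a₁)/(n-1)
= (374 - 68)/(35-1)
= 306/34 = 9

d = 9


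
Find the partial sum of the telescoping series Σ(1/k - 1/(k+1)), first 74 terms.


Telescoping: adjacent terms cancel.
= 1/1 - 1/75
= 1 - 1/75 = 74/75

Sum = 74/75


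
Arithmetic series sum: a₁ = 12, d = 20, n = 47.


aₙ = 12 + (47-1)×20 = 932
Sₙ = n(a₁+aₙ)/2 = 47×(12+932)/2
= 47×944/2 = 22184

S_47 = 22184


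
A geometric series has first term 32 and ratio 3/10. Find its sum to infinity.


S∞ = a₁/(1-r) = 32/(1 - 3/10)
= 32/(7/10)
= 320/7

S∞ = 320/7


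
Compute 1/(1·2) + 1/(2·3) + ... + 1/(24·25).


1/(k(k+1)) = 1/k - 1/(k+1) (partial fractions)
Telescoping: Σ = 1 - 1/25 = 24/25

Sum = 24/25


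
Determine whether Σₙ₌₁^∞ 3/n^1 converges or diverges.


p-series test: Σ c/n^p converges if p > 1, diverges if p ≤ 1 (constant c > 0 doesn't affect convergence).
p = 1
1 ≤ 1 → DIVERGES

Diverges (p = 1 ≤ 1)


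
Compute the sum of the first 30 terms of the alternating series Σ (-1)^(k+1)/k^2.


S = 1 - 1/4 + 1/9 - 1/16 + 1/25 - 1/36 + 1/49 - 1/64 ± ...
= 0.8219
(Full series converges to +π²/12 ≈ +0.8225)

S_30 = 0.8219


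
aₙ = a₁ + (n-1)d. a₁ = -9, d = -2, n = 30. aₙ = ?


aₙ = a₁ + (n-1)d
= -9 + (30-1)×-2
= -9 - 58
= -67

a_30 = -67


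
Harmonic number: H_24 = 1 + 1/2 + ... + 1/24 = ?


H_24 = 1/1 + 1/2 + 1/3 + ... + 1/24
= 1347822955/356948592
≈ 3.776

H_24 = 1347822955/356948592 ≈ 3.776


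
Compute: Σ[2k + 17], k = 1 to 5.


Σ(2k+17) = 2·Σk + 17·n
= 2·15 + 17·5
= 30 + 85 = 115

Σ = 115


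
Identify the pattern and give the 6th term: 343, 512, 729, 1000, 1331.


Pattern: perfect cubes: n³
Terms: 343, 512, 729, 1000, 1331
Next term = 1728

Next term = 1728


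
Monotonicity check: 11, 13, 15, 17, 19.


Differences: 2, 2, 2, 2
All differences > 0 → strictly INCREASING

Monotonically increasing


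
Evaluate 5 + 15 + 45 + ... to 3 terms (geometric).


Sₙ = 5×(3^3 - 1)/(3 - 1)
= 5×(27 - 1)/2
= 5×26/2
= 65

S_3 = 65


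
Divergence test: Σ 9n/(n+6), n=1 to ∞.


lim(n→∞) 9n/(n+6) = 9/1 = 9  (divide numerator and denominator by n)
lim aₙ = 9 ≠ 0 → series DIVERGES

Diverges (lim aₙ = 9 ≠ 0)


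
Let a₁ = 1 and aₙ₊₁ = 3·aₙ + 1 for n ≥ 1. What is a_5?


Computing step by step:
a_1 = 1
a_2 = 4
a_3 = 13
a_4 = 40
a_5 = 121


a_5 = 121


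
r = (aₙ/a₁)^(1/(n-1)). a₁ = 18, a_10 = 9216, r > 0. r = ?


r^(n-1) = aₙ/a₁
r^9 = 9216/18 = 512
r = 512^(1/9)
= 2

r = 2


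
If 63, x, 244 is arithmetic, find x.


AM = (63 + 244)/2 = 307/2 = 153.5

AM = 153.5


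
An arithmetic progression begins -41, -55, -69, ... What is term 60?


aₙ = a₁ + (n-1)d
= -41 + (60-1)×-14
= -41 - 826
= -867

a_60 = -867


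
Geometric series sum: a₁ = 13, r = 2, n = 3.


Sₙ = 13×(2^3 - 1)/(2 - 1)
= 13×(8 - 1)/1
= 13×7/1
= 91

S_3 = 91


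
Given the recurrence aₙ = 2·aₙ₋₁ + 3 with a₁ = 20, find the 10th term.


Computing step by step:
a_1 = 20
a_2 = 43
a_3 = 89
a_4 = 181
a_5 = 365
a_6 = 733
a_7 = 1469
a_8 = 2941
a_9 = 5885
a_10 = 11773


a_10 = 11773


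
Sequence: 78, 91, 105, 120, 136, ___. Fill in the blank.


Pattern: triangular numbers: n(n+1)/2
Terms: 78, 91, 105, 120, 136
Next term = 153

Next term = 153


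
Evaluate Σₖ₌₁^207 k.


n(n+1)/2 = 207×208/2 = 43056/2 = 21528

Σk = 21528


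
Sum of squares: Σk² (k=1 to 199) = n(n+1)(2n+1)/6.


n = 199
n(n+1)(2n+1)/6 = 199×200×399/6
= 15880200/6 = 2646700

Σk² = 2646700


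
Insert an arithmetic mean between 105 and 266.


AM = (105 + 266)/2 = 371/2 = 185.5

AM = 185.5


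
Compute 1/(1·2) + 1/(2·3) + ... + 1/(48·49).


1/(k(k+1)) = 1/k - 1/(k+1) (partial fractions)
Telescoping: Σ = 1 - 1/49 = 48/49

Sum = 48/49


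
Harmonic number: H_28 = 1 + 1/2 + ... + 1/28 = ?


H_28 = 1/1 + 1/2 + 1/3 + ... + 1/28
= 315404588903/80313433200
≈ 3.9272

H_28 = 315404588903/80313433200 ≈ 3.9272


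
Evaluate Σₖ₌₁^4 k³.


n(n+1)/2 = 4×5/2 = 10
Σk³ = 10² = 100

Σk³ = 100


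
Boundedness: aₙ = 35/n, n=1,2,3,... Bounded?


a₁ = 35, a₂ = 35/2, a₃ = 35/3, ...
0 < aₙ ≤ 35 for all n ≥ 1
Lower bound: 0, Upper bound: 35
The sequence IS bounded

Bounded (0 < aₙ ≤ 35)


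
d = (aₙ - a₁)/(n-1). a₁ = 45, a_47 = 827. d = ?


d = (aₙ - a₁)/(n-1)
= (827 - 45)/(47-1)
= 782/46 = 17

d = 17


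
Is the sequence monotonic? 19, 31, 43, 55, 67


Differences: 12, 12, 12, 12
All differences > 0 → strictly INCREASING

Monotonically increasing


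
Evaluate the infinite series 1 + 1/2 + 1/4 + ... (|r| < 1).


S∞ = a₁/(1-r) = 1/(1 - 1/2)
= 1/(1/2)
= 2

S∞ = 2


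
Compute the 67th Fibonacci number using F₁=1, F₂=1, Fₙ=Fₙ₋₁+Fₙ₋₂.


Fibonacci sequence: 1, 1, 2, 3, 5, 8, 13, 21, 34, 55, 89, ...
F(67) = 44945570212853

F(67) = 44945570212853


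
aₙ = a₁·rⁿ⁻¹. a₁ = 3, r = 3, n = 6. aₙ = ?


aₙ = a₁·r^(n-1)
= 3×3^5
= 3×243
= 729

a_6 = 729


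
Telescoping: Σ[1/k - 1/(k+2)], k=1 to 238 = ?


Telescoping with gap 2: two head and two tail terms survive.
= (1 + 1/2) - (1/239 + 1/240)
= 3/2 - 1/239 - 1/240 = 85561/57360

Sum = 85561/57360


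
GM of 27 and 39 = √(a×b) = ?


GM = √(27×39) = √1053 = 32.45

GM = 32.45


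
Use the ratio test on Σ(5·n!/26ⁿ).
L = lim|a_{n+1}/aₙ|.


aₙ = 5·n!/26^n
a_{n+1}/aₙ = (n+1)!/26^(n+1) × 26^n/n!  (constant 5 cancels)
= (n+1)/26
L = lim(n→∞) (n+1)/26 = ∞
L > 1 → series DIVERGES

Diverges (ratio test: L = ∞ > 1)


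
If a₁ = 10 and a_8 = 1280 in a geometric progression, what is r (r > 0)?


r^(n-1) = aₙ/a₁
r^7 = 1280/10 = 128
r = 128^(1/7)
= 2

r = 2


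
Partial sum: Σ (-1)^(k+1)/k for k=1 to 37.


S = 1 - 1/2 + 1/3 - 1/4 + 1/5 - 1/6 + 1/7 - 1/8 ± ...
= 0.7065
(Full series converges to +ln(2) ≈ +0.6931)

S_37 = 0.7065


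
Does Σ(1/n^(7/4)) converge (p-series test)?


p-series test: Σ c/n^p converges if p > 1, diverges if p ≤ 1 (constant c > 0 doesn't affect convergence).
p = 7/4
7/4 > 1 → CONVERGES

Converges (p = 7/4 > 1)


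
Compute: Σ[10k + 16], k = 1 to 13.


Σ(10k+16) = 10·Σk + 16·n
= 10·91 + 16·13
= 910 + 208 = 1118

Σ = 1118


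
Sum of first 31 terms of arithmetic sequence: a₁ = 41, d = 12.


aₙ = 41 + (31-1)×12 = 401
Sₙ = n(a₁+aₙ)/2 = 31×(41+401)/2
= 31×442/2 = 6851

S_31 = 6851


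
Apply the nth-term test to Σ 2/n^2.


lim(n→∞) 2/n^2 = 0
lim aₙ = 0 → nth-term test is INCONCLUSIVE
(Need other tests; this is actually a convergent p-series with p=2 > 1)

Inconclusive (lim aₙ = 0; need another test)


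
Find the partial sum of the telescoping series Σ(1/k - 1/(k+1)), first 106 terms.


Telescoping: adjacent terms cancel.
= 1/1 - 1/107
= 1 - 1/107 = 106/107

Sum = 106/107


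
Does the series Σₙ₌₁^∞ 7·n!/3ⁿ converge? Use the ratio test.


aₙ = 7·n!/3^n
a_{n+1}/aₙ = (n+1)!/3^(n+1) × 3^n/n!  (constant 7 cancels)
= (n+1)/3
L = lim(n→∞) (n+1)/3 = ∞
L > 1 → series DIVERGES

Diverges (ratio test: L = ∞ > 1)


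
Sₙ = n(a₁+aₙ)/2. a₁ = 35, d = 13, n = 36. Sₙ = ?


aₙ = 35 + (36-1)×13 = 490
Sₙ = n(a₁+aₙ)/2 = 36×(35+490)/2
= 36×525/2 = 9450

S_36 = 9450


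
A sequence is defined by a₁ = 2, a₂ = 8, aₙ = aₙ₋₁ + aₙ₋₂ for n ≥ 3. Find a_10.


Computing iteratively: 2, 8, 10, 18, 28, 46, 74, 120, 194, 314
a_10 = 314

a_10 = 314


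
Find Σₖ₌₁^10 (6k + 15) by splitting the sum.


Σ(6k+15) = 6·Σk + 15·n
= 6·55 + 15·10
= 330 + 150 = 480

Σ = 480


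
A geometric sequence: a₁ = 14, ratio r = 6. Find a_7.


aₙ = a₁·r^(n-1)
= 14×6^6
= 14×46656
= 653184

a_7 = 653184


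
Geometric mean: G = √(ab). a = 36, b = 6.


GM = √(36×6) = √216 = 14.6969

GM = 14.6969


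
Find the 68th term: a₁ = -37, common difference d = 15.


aₙ = a₁ + (n-1)d
= -37 + (68-1)×15
= -37 + 1005
= 968

a_68 = 968


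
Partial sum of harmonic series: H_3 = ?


H_3 = 1/1 + 1/2 + 1/3
= 11/6
≈ 1.8333

H_3 = 11/6 ≈ 1.8333


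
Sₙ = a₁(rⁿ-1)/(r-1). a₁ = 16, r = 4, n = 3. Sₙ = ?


Sₙ = 16×(4^3 - 1)/(4 - 1)
= 16×(64 - 1)/3
= 16×63/3
= 336

S_3 = 336


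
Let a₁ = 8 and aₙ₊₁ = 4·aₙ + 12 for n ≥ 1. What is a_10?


Computing step by step:
a_1 = 8
a_2 = 44
a_3 = 188
a_4 = 764
a_5 = 3068
a_6 = 12284
a_7 = 49148
a_8 = 196604
a_9 = 786428
a_10 = 3145724


a_10 = 3145724


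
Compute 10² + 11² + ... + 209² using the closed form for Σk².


Σₖ₌10^209 k² = Σₖ₌₁^209 k² − Σₖ₌₁^9 k²
= 209·210·419/6 − 9·10·19/6
= 3064985 − 285 = 3064700

Σk² = 3064700


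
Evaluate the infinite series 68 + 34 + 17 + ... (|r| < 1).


S∞ = a₁/(1-r) = 68/(1 - 1/2)
= 68/(1/2)
= 136

S∞ = 136


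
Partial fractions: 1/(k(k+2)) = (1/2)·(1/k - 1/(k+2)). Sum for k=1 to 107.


1/(k(k+2)) = (1/2)·(1/k - 1/(k+2)) (partial fractions)
Telescoping: Σ = (1/2)·(1 + 1/2 - 1/108 - 1/109) = 17441/23544

Sum = 17441/23544


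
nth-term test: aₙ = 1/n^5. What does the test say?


lim(n→∞) 1/n^5 = 0
lim aₙ = 0 → nth-term test is INCONCLUSIVE
(Need other tests; this is actually a convergent p-series with p=5 > 1)

Inconclusive (lim aₙ = 0; need another test)


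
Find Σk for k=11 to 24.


Σₖ₌11^24 k = Σₖ₌₁^24 k − Σₖ₌₁^10 k
= 24·25/2 − 10·11/2
= 300 − 55 = 245

Σk = 245


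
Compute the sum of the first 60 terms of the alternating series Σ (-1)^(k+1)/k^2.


S = 1 - 1/4 + 1/9 - 1/16 + 1/25 - 1/36 + 1/49 - 1/64 ± ...
= 0.8223
(Full series converges to +π²/12 ≈ +0.8225)

S_60 = 0.8223


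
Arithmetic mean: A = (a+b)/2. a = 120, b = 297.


AM = (120 + 297)/2 = 417/2 = 208.5

AM = 208.5


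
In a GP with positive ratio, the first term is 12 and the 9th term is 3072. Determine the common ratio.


r^(n-1) = aₙ/a₁
r^8 = 3072/12 = 256
r = 256^(1/8)
= ±2; taking r > 0 gives r = 2

r = 2


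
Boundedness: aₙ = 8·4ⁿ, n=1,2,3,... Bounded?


aₙ = 8·4ⁿ → as n→∞, aₙ→∞ (since base 4 > 1)
No finite upper bound exists
The sequence is UNBOUNDED

Unbounded (aₙ → ∞ as n → ∞)


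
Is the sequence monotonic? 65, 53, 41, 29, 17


Differences: -12, -12, -12, -12
All differences < 0 → strictly DECREASING

Monotonically decreasing


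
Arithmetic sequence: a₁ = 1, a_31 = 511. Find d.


d = (aₙ - a₁)/(n-1)
= (511 - 1)/(31-1)
= 510/30 = 17

d = 17


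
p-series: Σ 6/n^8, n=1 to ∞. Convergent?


p-series test: Σ c/n^p converges if p > 1, diverges if p ≤ 1 (constant c > 0 doesn't affect convergence).
p = 8
8 > 1 → CONVERGES

Converges (p = 8 > 1)


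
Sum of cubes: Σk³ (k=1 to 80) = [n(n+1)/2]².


n(n+1)/2 = 80×81/2 = 3240
Σk³ = 3240² = 10497600

Σk³ = 10497600


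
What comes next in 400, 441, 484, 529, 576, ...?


Pattern: perfect squares: n²
Terms: 400, 441, 484, 529, 576
Next term = 625

Next term = 625


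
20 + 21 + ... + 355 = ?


Σₖ₌20^355 k = Σₖ₌₁^355 k − Σₖ₌₁^19 k
= 355·356/2 − 19·20/2
= 63190 − 190 = 63000

Σk = 63000


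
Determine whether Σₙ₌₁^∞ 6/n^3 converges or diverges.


p-series test: Σ c/n^p converges if p > 1, diverges if p ≤ 1 (constant c > 0 doesn't affect convergence).
p = 3
3 > 1 → CONVERGES

Converges (p = 3 > 1)


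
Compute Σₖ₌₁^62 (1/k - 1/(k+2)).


Telescoping with gap 2: two head and two tail terms survive.
= (1 + 1/2) - (1/63 + 1/64)
= 3/2 - 1/63 - 1/64 = 5921/4032

Sum = 5921/4032


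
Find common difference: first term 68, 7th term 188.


d = (aₙ - a₁)/(n-1)
= (188 - 68)/(7-1)
= 120/6 = 20

d = 20


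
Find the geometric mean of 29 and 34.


GM = √(29×34) = √986 = 31.4006

GM = 31.4006


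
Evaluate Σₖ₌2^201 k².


Σₖ₌2^201 k² = Σₖ₌₁^201 k² − Σₖ₌₁^1 k²
= 201·202·403/6 − 1·2·3/6
= 2727101 − 1 = 2727100

Σk² = 2727100


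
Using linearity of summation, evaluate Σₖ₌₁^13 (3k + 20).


Σ(3k+20) = 3·Σk + 20·n
= 3·91 + 20·13
= 273 + 260 = 533

Σ = 533


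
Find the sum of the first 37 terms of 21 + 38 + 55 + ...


aₙ = 21 + (37-1)×17 = 633
Sₙ = n(a₁+aₙ)/2 = 37×(21+633)/2
= 37×654/2 = 12099

S_37 = 12099


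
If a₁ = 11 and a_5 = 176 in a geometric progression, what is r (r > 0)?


r^(n-1) = aₙ/a₁
r^4 = 176/11 = 16
r = 16^(1/4)
= ±2; taking r > 0 gives r = 2

r = 2


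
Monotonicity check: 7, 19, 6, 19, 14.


Differences: 12, -13, 13, -5
Difference at position 1 is +12 (> 0) but position 2 is -13 (< 0) — sequence both rises and falls
→ NOT monotonic

Not monotonic


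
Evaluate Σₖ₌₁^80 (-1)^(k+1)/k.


S = 1 - 1/2 + 1/3 - 1/4 + 1/5 - 1/6 + 1/7 - 1/8 ± ...
= 0.6869
(Full series converges to +ln(2) ≈ +0.6931)

S_80 = 0.6869


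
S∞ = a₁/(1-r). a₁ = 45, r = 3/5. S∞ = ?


S∞ = a₁/(1-r) = 45/(1 - 3/5)
= 45/(2/5)
= 225/2

S∞ = 225/2


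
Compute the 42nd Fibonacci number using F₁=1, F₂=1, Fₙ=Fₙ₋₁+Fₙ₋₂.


Fibonacci sequence: 1, 1, 2, 3, 5, 8, 13, 21, 34, 55, 89, ...
F(42) = 267914296

F(42) = 267914296


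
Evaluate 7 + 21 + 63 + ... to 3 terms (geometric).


Sₙ = 7×(3^3 - 1)/(3 - 1)
= 7×(27 - 1)/2
= 7×26/2
= 91

S_3 = 91


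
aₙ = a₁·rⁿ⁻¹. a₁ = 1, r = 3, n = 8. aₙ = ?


aₙ = a₁·r^(n-1)
= 1×3^7
= 1×2187
= 2187

a_8 = 2187


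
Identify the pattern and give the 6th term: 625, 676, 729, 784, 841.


Pattern: perfect squares: n²
Terms: 625, 676, 729, 784, 841
Next term = 900

Next term = 900


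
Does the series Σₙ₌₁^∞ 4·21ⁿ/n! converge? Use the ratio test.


aₙ = 4·21^n/n!
a_{n+1}/aₙ = 21^(n+1)/(n+1)! × n!/21^n  (constant 4 cancels)
= 21/(n+1)
L = lim(n→∞) 21/(n+1) = 0
L < 1 → series CONVERGES

Converges (ratio test: L = 0 < 1)


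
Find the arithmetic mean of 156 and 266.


AM = (156 + 266)/2 = 422/2 = 211

AM = 211


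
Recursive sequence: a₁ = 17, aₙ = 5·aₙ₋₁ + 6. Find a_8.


Computing step by step:
a_1 = 17
a_2 = 91
a_3 = 461
a_4 = 2311
a_5 = 11561
a_6 = 57811
a_7 = 289061
a_8 = 1445311


a_8 = 1445311


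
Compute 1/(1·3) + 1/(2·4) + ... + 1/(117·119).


1/(k(k+2)) = (1/2)·(1/k - 1/(k+2)) (partial fractions)
Telescoping: Σ = (1/2)·(1 + 1/2 - 1/118 - 1/119) = 10413/14042

Sum = 10413/14042


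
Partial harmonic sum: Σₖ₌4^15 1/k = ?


Σₖ₌4^15 1/k = 1/4 + 1/5 + 1/6 + ... + 1/15
= 535097/360360
≈ 1.4849

Sum = 535097/360360 ≈ 1.4849


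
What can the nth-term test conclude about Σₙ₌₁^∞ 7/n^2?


lim(n→∞) 7/n^2 = 0
lim aₙ = 0 → nth-term test is INCONCLUSIVE
(Need other tests; this is actually a convergent p-series with p=2 > 1)

Inconclusive (lim aₙ = 0; need another test)


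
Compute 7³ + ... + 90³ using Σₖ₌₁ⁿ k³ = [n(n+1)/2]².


Σₖ₌7^90 k³ = [90·91/2]² − [6·7/2]²
= 16769025 − 441 = 16768584

Σk³ = 16768584


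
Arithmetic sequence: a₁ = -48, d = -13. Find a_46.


aₙ = a₁ + (n-1)d
= -48 + (46-1)×-13
= -48 - 585
= -633

a_46 = -633


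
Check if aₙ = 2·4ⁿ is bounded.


aₙ = 2·4ⁿ → as n→∞, aₙ→∞ (since base 4 > 1)
No finite upper bound exists
The sequence is UNBOUNDED

Unbounded (aₙ → ∞ as n → ∞)


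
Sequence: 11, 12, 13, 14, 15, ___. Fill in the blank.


Pattern: arithmetic (d=1)
Terms: 11, 12, 13, 14, 15
Next term = 16

Next term = 16


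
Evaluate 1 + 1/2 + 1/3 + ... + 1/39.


H_39 = 1/1 + 1/2 + 1/3 + ... + 1/39
= 2066035355155033/485721041551200
≈ 4.2535

H_39 = 2066035355155033/485721041551200 ≈ 4.2535


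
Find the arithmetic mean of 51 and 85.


AM = (51 + 85)/2 = 136/2 = 68

AM = 68


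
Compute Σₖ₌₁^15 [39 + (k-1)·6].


aₙ = 39 + (15-1)×6 = 123
Sₙ = n(a₁+aₙ)/2 = 15×(39+123)/2
= 15×162/2 = 1215

S_15 = 1215


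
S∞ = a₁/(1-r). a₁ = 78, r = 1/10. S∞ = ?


S∞ = a₁/(1-r) = 78/(1 - 1/10)
= 78/(9/10)
= 260/3

S∞ = 260/3


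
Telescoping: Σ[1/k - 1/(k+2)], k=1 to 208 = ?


Telescoping with gap 2: two head and two tail terms survive.
= (1 + 1/2) - (1/209 + 1/210)
= 3/2 - 1/209 - 1/210 = 32708/21945

Sum = 32708/21945


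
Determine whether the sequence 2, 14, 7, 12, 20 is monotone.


Differences: 12, -7, 5, 8
Difference at position 1 is +12 (> 0) but position 2 is -7 (< 0) — sequence both rises and falls
→ NOT monotonic

Not monotonic


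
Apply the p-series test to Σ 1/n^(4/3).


p-series test: Σ c/n^p converges if p > 1, diverges if p ≤ 1 (constant c > 0 doesn't affect convergence).
p = 4/3
4/3 > 1 → CONVERGES

Converges (p = 4/3 > 1)


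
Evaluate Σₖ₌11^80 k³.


Σₖ₌11^80 k³ = [80·81/2]² − [10·11/2]²
= 10497600 − 3025 = 10494575

Σk³ = 10494575


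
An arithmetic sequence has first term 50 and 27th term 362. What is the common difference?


d = (aₙ - a₁)/(n-1)
= (362 - 50)/(27-1)
= 312/26 = 12

d = 12


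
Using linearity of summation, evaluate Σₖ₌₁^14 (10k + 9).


Σ(10k+9) = 10·Σk + 9·n
= 10·105 + 9·14
= 1050 + 126 = 1176

Σ = 1176


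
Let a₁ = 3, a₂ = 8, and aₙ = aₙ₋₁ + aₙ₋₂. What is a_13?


Computing iteratively: 3, 8, 11, 19, 30, 49, 79, 128, 207, 335, 542, 877, ...
a_13 = 1419

a_13 = 1419


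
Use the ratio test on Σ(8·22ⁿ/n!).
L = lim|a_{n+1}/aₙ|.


aₙ = 8·22^n/n!
a_{n+1}/aₙ = 22^(n+1)/(n+1)! × n!/22^n  (constant 8 cancels)
= 22/(n+1)
L = lim(n→∞) 22/(n+1) = 0
L < 1 → series CONVERGES

Converges (ratio test: L = 0 < 1)


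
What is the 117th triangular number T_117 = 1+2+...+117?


n(n+1)/2 = 117×118/2 = 13806/2 = 6903

Σk = 6903


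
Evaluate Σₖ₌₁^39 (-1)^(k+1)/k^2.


S = 1 - 1/4 + 1/9 - 1/16 + 1/25 - 1/36 + 1/49 - 1/64 ± ...
= 0.8228
(Full series converges to +π²/12 ≈ +0.8225)

S_39 = 0.8228


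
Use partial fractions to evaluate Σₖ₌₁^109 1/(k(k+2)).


1/(k(k+2)) = (1/2)·(1/k - 1/(k+2)) (partial fractions)
Telescoping: Σ = (1/2)·(1 + 1/2 - 1/110 - 1/111) = 9047/12210

Sum = 9047/12210


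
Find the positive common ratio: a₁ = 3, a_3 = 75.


r^(n-1) = aₙ/a₁
r^2 = 75/3 = 25
r = 25^(1/2)
= ±5; taking r > 0 gives r = 5

r = 5


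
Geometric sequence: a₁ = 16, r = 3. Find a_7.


aₙ = a₁·r^(n-1)
= 16×3^6
= 16×729
= 11664

a_7 = 11664


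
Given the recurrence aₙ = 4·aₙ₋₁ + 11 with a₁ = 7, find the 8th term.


Computing step by step:
a_1 = 7
a_2 = 39
a_3 = 167
a_4 = 679
a_5 = 2727
a_6 = 10919
a_7 = 43687
a_8 = 174759


a_8 = 174759


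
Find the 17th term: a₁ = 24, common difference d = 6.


aₙ = a₁ + (n-1)d
= 24 + (17-1)×6
= 24 + 96
= 120

a_17 = 120


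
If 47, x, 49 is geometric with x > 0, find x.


GM = √(47×49) = √2303 = 47.9896

GM = 47.9896


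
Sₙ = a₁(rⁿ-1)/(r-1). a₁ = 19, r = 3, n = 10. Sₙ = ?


Sₙ = 19×(3^10 - 1)/(3 - 1)
= 19×(59049 - 1)/2
= 19×59048/2
= 560956

S_10 = 560956


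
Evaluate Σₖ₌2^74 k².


Σₖ₌2^74 k² = Σₖ₌₁^74 k² − Σₖ₌₁^1 k²
= 74·75·149/6 − 1·2·3/6
= 137825 − 1 = 137824

Σk² = 137824


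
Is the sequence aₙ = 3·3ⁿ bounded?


aₙ = 3·3ⁿ → as n→∞, aₙ→∞ (since base 3 > 1)
No finite upper bound exists
The sequence is UNBOUNDED

Unbounded (aₙ → ∞ as n → ∞)


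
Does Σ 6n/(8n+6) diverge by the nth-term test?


lim(n→∞) 6n/(8n+6) = 6/8 = 3/4  (divide numerator and denominator by n)
lim aₙ = 3/4 ≠ 0 → series DIVERGES

Diverges (lim aₙ = 3/4 ≠ 0)


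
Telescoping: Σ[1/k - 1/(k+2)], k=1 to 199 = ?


Telescoping with gap 2: two head and two tail terms survive.
= (1 + 1/2) - (1/200 + 1/201)
= 3/2 - 1/200 - 1/201 = 59899/40200

Sum = 59899/40200


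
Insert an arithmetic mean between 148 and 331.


AM = (148 + 331)/2 = 479/2 = 239.5

AM = 239.5


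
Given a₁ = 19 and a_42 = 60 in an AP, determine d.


d = (aₙ - a₁)/(n-1)
= (60 - 19)/(42-1)
= 41/41 = 1

d = 1


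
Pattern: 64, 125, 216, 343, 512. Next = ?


Pattern: perfect cubes: n³
Terms: 64, 125, 216, 343, 512
Next term = 729

Next term = 729


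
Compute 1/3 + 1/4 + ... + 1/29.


Σₖ₌3^29 1/k = 1/3 + 1/4 + 1/5 + ... + 1/29
= 5733412167187/2329089562800
≈ 2.4617

Sum = 5733412167187/2329089562800 ≈ 2.4617


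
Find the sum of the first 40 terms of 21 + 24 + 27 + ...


aₙ = 21 + (40-1)×3 = 138
Sₙ = n(a₁+aₙ)/2 = 40×(21+138)/2
= 40×159/2 = 3180

S_40 = 3180


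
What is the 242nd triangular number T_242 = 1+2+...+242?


n(n+1)/2 = 242×243/2 = 58806/2 = 29403

Σk = 29403


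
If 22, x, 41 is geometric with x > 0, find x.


GM = √(22×41) = √902 = 30.0333

GM = 30.0333


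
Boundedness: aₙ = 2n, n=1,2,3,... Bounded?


aₙ = 2n → as n→∞, aₙ→∞
No finite upper bound exists
The sequence is UNBOUNDED

Unbounded (aₙ → ∞ as n → ∞)
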